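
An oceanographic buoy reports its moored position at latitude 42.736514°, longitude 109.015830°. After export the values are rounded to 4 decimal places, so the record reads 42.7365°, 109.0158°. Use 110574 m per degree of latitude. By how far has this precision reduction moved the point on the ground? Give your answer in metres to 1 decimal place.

Δlat = 42.736514 − 42.7365 = +0.000014°; Δlon = 109.015830 − 109.0158 = +0.000030°.
N–S: 0.000014° × 110574 m/° = 1.54804 m.
East–west at this latitude: 0.000030° × 110574 × cos 42.7365° ≈ 0.000030 × 81214.7 = 2.43644 m.
Distance: √(1.54804² + 2.43644²) ≈ 2.88663 m.

2.9 metres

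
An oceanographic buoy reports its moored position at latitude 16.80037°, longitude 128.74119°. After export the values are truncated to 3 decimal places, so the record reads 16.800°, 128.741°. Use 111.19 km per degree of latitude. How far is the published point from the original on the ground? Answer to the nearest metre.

46 metres

Δlat = 16.80037 − 16.800 = +0.00037°; Δlon = 128.74119 − 128.741 = +0.00019°.
N–S: 0.00037° × 111190 m/° = 41.1403 m.
E–W at 16.8°: 0.00019° × 111190 × cos 16.8° = 0.00019 × 111190 × 0.9573 ≈ 20.2244 m.
Combined displacement = (41.1403² + 20.2244²)^½ ≈ 45.8427 m.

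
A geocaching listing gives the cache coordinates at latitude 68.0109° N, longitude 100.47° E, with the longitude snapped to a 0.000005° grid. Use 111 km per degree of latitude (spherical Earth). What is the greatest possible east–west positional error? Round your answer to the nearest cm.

10 cm

With a 0.000005° grid the true value lies within half a step, ±0.000005°/2 = ±2.5e-06°, of the stored one.
One degree of longitude at 68.0109° is 111000 × cos 68.0109° ≈ 111000 × 0.3744 = 41561.8 m.
So at most 2.5e-06° × 41561.8 ≈ 0.103904 m east–west.
That is 0.103904 m = 10.39 cm.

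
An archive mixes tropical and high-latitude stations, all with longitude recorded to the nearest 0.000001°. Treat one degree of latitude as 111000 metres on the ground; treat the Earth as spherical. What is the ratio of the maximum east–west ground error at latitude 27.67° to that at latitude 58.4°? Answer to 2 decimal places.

1.69

Rounding to 6 decimal places leaves the longitude within ±5e-07° of the true value.
At 27.67°: 5e-07° × 111000 × cos 27.67° = 5e-07 × 111000 × 0.8856 ≈ 0.049153 m.
At 58.4°: 5e-07° × 111000 × cos 58.4° = 5e-07 × 111000 × 0.5240 ≈ 0.029081 m.
The ratio reduces to cos 27.67° / cos 58.4° = 0.8856/0.5240 ≈ 1.6902.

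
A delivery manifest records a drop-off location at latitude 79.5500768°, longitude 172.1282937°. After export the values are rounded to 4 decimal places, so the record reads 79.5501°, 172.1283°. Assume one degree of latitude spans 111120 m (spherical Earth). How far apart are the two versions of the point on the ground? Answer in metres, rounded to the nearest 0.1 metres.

The latitude changed by -0.0000232° and the longitude by -0.0000063°.
North–south shift: -0.0000232 × 111120 = -2.57798 m.
E–W at 79.5501°: -0.0000063° × 111120 × cos 79.5501° = -0.0000063 × 111120 × 0.1814 ≈ -0.126973 m.
Hypotenuse of the two orthogonal shifts: √(2.57798² + 0.126973²) = 2.58111 m.

2.6 metres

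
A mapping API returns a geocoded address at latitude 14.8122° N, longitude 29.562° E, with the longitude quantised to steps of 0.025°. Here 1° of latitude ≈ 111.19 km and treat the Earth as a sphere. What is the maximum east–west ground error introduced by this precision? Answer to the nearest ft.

4408 ft

With a 0.025° grid the true value lies within half a step, ±0.025°/2 = ±0.0125°, of the stored one.
At latitude 14.8122° a degree of longitude spans 111190 m × cos 14.8122° = 111190 × 0.9668 ≈ 107495 m.
East–west error: 0.0125° × 107495 m/° ≈ 1343.69 m.
Converting: 1343.69 m × 3.2808 ft/m ≈ 4408.4 ft.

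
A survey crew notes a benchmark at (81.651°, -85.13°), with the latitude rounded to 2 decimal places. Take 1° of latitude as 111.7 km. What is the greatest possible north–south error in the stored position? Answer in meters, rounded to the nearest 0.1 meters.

558.5 meters

Rounding to 2 decimal places leaves the latitude within ±0.005° of the true value.
North–south distance: 0.005° × 111700 m/° = 558.5 m.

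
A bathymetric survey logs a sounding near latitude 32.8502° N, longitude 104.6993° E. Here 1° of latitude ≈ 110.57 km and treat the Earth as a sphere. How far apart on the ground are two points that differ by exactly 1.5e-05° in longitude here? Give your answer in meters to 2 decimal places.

1.39 meters

At 32.8502° a degree of longitude is 110570 × cos 32.8502° ≈ 92888.9 m, so 1.5e-05° corresponds to 1.39333 m.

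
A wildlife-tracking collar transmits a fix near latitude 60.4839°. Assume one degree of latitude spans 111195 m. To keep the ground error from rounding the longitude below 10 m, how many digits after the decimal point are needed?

4 decimal places

At 60.4839° one degree of longitude covers 111195 × cos 60.4839° ≈ 111195 × 0.4927 ≈ 54782.2 m.
Rounding to N decimal places gives at most 0.5 × 10⁻ᴺ degrees of error, i.e. 0.5 × 10⁻ᴺ × 54782.2 m.
Need 0.5 × 54782.2 × 10⁻ᴺ ≤ 10 → 10⁻ᴺ ≤ 3.651e-04, so N ≥ 3.44.
N = 3 would give 27.4 m (too coarse); N = 4 gives 2.74 m ≤ 10 m.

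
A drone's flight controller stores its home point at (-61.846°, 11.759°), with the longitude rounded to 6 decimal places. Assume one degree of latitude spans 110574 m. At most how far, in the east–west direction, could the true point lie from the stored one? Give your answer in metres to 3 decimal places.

0.026 metres

Rounding to 6 decimal places leaves the longitude within ±5e-07° of the true value.
At latitude 61.846° a degree of longitude spans 110574 m × cos 61.846° = 110574 × 0.4718 ≈ 52173.6 m.
So at most 5e-07° × 52173.6 ≈ 0.0260868 m east–west.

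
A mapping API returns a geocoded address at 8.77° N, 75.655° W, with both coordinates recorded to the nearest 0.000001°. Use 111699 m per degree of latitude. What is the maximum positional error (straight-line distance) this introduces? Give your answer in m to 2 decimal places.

0.08 m

Rounding to 6 decimal places leaves each coordinate within ±5e-07° of the true value.
North–south component: 5e-07° × 111699 = 0.0558495 m.
E–W at 8.77°: 5e-07° × 111699 × cos 8.77° = 5e-07 × 111699 × 0.9883 ≈ 0.0551965 m.
Combining orthogonally: (0.0558495² + 0.0551965²)^½ ≈ 0.0785228 m.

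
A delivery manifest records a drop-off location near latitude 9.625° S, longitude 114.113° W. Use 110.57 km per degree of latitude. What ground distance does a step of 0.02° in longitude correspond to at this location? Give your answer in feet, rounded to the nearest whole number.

7153 feet

0.02° of longitude at 9.625° is 0.02 × 110570 × cos 9.625° ≈ 0.02 × 109014 = 2180.27 m.
Converting: 2180.27 m × 3.2808 ft/m ≈ 7153.1 ft.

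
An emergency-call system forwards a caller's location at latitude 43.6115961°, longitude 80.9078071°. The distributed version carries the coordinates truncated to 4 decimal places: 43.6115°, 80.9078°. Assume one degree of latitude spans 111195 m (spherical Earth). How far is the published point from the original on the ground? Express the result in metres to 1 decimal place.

10.7 metres

The latitude changed by +0.0000961° and the longitude by +0.0000071°.
North–south shift: 0.0000961 × 111195 = 10.6858 m.
East–west at this latitude: 0.0000071° × 111195 × cos 43.6115° ≈ 0.0000071 × 80508.9 = 0.571613 m.
Distance: √(10.6858² + 0.571613²) ≈ 10.7011 m.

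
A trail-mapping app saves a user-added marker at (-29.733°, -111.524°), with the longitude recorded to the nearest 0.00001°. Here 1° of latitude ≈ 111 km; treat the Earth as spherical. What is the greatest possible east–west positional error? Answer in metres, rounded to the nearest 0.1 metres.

0.5 metres

Rounding to 5 decimal places leaves the longitude within ±5e-06° of the true value.
One degree of longitude at 29.733° is 111000 × cos 29.733° ≈ 111000 × 0.8683 = 96386.4 m.
So at most 5e-06° × 96386.4 ≈ 0.481932 m east–west.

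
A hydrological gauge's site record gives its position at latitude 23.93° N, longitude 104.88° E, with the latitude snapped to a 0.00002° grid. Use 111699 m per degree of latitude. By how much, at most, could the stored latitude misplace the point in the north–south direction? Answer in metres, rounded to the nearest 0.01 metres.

1.12 metres

With a 0.00002° grid the true value lies within half a step, ±0.00002°/2 = ±1e-05°, of the stored one.
So the N–S error is at most 1e-05 × 111699 = 1.11699 m.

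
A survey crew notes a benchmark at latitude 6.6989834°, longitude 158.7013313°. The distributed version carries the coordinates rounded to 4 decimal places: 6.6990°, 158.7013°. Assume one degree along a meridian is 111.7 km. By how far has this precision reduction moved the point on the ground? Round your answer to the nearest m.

4 m

The latitude changed by -0.0000166° and the longitude by +0.0000313°.
N–S: -0.0000166° × 111700 m/° = -1.85422 m.
East–west at this latitude: 0.0000313° × 111700 × cos 6.699° ≈ 0.0000313 × 110937 = 3.47234 m.
Combined displacement = (1.85422² + 3.47234²)^½ ≈ 3.9364 m.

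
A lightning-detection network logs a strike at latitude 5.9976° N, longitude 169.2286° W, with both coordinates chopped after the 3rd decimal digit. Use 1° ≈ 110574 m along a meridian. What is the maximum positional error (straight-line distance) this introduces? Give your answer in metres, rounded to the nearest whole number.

156 metres

Truncating at 3 decimal places can drop up to a full unit in the last place, so each coordinate may be off by as much as 0.001°.
North–south component: 0.001° × 110574 = 110.574 m.
E–W at 5.9976°: 0.001° × 110574 × cos 5.9976° = 0.001 × 110574 × 0.9945 ≈ 109.969 m.
Worst case both components are at the extreme and orthogonal: √(110.574² + 109.969²) ≈ 155.948 m.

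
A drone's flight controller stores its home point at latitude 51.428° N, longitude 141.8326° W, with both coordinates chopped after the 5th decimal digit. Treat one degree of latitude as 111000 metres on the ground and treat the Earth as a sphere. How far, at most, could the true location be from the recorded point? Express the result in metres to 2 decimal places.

1.31 metres

Truncating at 5 decimal places can drop up to a full unit in the last place, so each coordinate may be off by as much as 1e-05°.
Latitude error → 1e-05 × 111000 = 1.11 m along the meridian.
E–W at 51.428°: 1e-05° × 111000 × cos 51.428° = 1e-05 × 111000 × 0.6235 ≈ 0.692082 m.
The two errors are perpendicular, so the maximum displacement is √(1.11² + 0.692082²) ≈ 1.30808 m.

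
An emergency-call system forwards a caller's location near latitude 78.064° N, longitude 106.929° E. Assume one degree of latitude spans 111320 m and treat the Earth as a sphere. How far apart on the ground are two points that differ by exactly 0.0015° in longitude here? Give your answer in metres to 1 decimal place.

34.5 metres

One degree of longitude here spans 111320 × cos 78.064° = 111320 × 0.2068 ≈ 23023.1 m; 0.0015° of that is 34.5346 m.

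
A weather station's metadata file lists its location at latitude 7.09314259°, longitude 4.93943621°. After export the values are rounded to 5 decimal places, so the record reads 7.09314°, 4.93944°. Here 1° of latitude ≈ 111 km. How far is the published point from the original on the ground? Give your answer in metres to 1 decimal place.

The latitude changed by +0.00000259° and the longitude by -0.00000379°.
N–S: 0.00000259° × 111000 m/° = 0.28749 m.
E–W at 7.09314°: -0.00000379° × 111000 × cos 7.09314° = -0.00000379 × 111000 × 0.9923 ≈ -0.41747 m.
Hypotenuse of the two orthogonal shifts: √(0.28749² + 0.41747²) = 0.506885 m.

0.5 metres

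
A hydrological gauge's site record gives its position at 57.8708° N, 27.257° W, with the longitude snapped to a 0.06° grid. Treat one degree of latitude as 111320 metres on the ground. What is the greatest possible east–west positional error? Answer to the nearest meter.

With a 0.06° grid the true value lies within half a step, ±0.06°/2 = ±0.03°, of the stored one.
Parallels shrink by cos φ, so at 57.8708° a degree of longitude is 111320 × 0.5318 ≈ 59203.3 m.
Maximum E–W displacement: 0.03 × 59203.3 = 1776.1 m.

1776 meters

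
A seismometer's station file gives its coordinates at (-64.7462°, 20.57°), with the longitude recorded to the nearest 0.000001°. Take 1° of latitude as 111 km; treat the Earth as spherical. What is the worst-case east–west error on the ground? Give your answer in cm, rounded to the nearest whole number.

2 cm

Rounding to 6 decimal places leaves the longitude within ±5e-07° of the true value.
One degree of longitude at 64.7462° is 111000 × cos 64.7462° ≈ 111000 × 0.4266 = 47355.8 m.
So at most 5e-07° × 47355.8 ≈ 0.0236779 m east–west.
That is 0.0236779 m = 2.3678 cm.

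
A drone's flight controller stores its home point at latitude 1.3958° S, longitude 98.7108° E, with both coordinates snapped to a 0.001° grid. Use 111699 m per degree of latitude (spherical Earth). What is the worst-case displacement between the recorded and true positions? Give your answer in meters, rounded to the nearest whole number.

With a 0.001° grid the true value lies within half a step, ±0.001°/2 = ±0.0005°, of the stored one.
N–S: 0.0005° × 111699 m/° = 55.8495 m.
Longitude error → 0.0005 × 111699 × cos 1.3958° = 0.0005 × 111699 × 0.9997 ≈ 55.8329 m.
Combining orthogonally: (55.8495² + 55.8329²)^½ ≈ 78.9714 m.

79 meters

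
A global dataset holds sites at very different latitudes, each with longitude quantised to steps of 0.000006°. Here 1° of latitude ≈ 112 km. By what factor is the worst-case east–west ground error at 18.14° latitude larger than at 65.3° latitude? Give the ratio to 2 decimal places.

2.27

With a 0.000006° grid the true value lies within half a step, ±0.000006°/2 = ±3e-06°, of the stored one.
At 18.14°: 3e-06° × 112000 × cos 18.14° = 3e-06 × 112000 × 0.9503 ≈ 0.3193 m.
At 65.3°: 3e-06° × 112000 × cos 65.3° = 3e-06 × 112000 × 0.4179 ≈ 0.1404 m.
The ratio reduces to cos 18.14° / cos 65.3° = 0.9503/0.4179 ≈ 2.2742.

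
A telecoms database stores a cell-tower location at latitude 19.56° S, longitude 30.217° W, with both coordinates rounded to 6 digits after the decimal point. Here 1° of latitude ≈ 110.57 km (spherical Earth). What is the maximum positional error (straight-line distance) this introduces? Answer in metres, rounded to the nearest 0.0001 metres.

Rounding to 6 decimal places leaves each coordinate within ±5e-07° of the true value.
N–S: 5e-07° × 110570 m/° = 0.055285 m.
E–W at 19.56°: 5e-07° × 110570 × cos 19.56° = 5e-07 × 110570 × 0.9423 ≈ 0.0520946 m.
The two errors are perpendicular, so the maximum displacement is √(0.055285² + 0.0520946²) ≈ 0.0759623 m.

0.0760 metres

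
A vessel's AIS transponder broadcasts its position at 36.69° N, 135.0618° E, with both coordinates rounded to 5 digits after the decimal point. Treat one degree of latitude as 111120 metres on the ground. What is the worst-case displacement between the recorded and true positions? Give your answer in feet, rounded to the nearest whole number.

Rounding to 5 decimal places leaves each coordinate within ±5e-06° of the true value.
N–S: 5e-06° × 111120 m/° = 0.5556 m.
E–W at 36.69°: 5e-06° × 111120 × cos 36.69° = 5e-06 × 111120 × 0.8019 ≈ 0.445524 m.
Worst case both components are at the extreme and orthogonal: √(0.5556² + 0.445524²) ≈ 0.712168 m.
Converting: 0.712168 m × 3.2808 ft/m ≈ 2.3365 ft.

2 feet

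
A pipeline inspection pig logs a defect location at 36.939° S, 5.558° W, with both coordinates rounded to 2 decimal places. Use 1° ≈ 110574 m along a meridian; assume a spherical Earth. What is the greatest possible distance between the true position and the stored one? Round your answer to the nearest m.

708 m

Rounding to 2 decimal places leaves each coordinate within ±0.005° of the true value.
N–S: 0.005° × 110574 m/° = 552.87 m.
E–W at 36.939°: 0.005° × 110574 × cos 36.939° = 0.005 × 110574 × 0.7993 ≈ 441.896 m.
Worst case both components are at the extreme and orthogonal: √(552.87² + 441.896²) ≈ 707.769 m.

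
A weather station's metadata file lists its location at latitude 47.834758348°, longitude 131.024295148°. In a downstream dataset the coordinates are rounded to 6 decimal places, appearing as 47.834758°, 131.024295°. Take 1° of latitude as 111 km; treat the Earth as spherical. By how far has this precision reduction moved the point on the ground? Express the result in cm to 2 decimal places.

Δlat = 47.834758348 − 47.834758 = +0.000000348°; Δlon = 131.024295148 − 131.024295 = +0.000000148°.
North–south shift: 0.000000348 × 111000 = 0.038628 m.
E–W at 47.8348°: 0.000000148° × 111000 × cos 47.8348° = 0.000000148 × 111000 × 0.6713 ≈ 0.0110276 m.
Combined displacement = (0.038628² + 0.0110276²)^½ ≈ 0.0401713 m.
That is 0.0401713 m = 4.0171 cm.

4.02 cm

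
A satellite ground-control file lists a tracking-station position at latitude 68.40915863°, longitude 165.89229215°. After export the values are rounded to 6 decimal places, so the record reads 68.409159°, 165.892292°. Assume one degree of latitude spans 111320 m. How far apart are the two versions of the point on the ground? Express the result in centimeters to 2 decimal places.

Δlat = 68.40915863 − 68.409159 = -0.00000037°; Δlon = 165.89229215 − 165.892292 = +0.00000015°.
N–S: -0.00000037° × 111320 m/° = -0.0411884 m.
East–west at this latitude: 0.00000015° × 111320 × cos 68.4092° ≈ 0.00000015 × 40963.1 = 0.00614446 m.
Hypotenuse of the two orthogonal shifts: √(0.0411884² + 0.00614446²) = 0.0416442 m.
That is 0.0416442 m = 4.1644 cm.

4.16 centimeters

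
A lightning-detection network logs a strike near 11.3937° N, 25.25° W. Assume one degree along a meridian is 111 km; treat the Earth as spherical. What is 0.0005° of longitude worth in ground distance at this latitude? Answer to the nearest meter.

54 meters

0.0005° of longitude at 11.3937° is 0.0005 × 111000 × cos 11.3937° ≈ 0.0005 × 108813 = 54.4063 m.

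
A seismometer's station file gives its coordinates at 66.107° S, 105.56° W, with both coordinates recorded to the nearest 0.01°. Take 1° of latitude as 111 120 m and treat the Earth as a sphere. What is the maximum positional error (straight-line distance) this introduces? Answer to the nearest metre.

Rounding to 2 decimal places leaves each coordinate within ±0.005° of the true value.
Latitude error → 0.005 × 111120 = 555.6 m along the meridian.
E–W at 66.107°: 0.005° × 111120 × cos 66.107° = 0.005 × 111120 × 0.4050 ≈ 225.035 m.
The two errors are perpendicular, so the maximum displacement is √(555.6² + 225.035²) ≈ 599.443 m.

599 metres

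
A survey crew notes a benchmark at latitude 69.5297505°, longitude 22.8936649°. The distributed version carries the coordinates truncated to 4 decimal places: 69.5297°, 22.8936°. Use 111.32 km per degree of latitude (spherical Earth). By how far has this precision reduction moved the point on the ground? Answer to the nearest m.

6 m

Δlat = 69.5297505 − 69.5297 = +0.0000505°; Δlon = 22.8936649 − 22.8936 = +0.0000649°.
N–S: 0.0000505° × 111320 m/° = 5.62166 m.
East–west at this latitude: 0.0000649° × 111320 × cos 69.5297° ≈ 0.0000649 × 38931 = 2.52662 m.
Hypotenuse of the two orthogonal shifts: √(5.62166² + 2.52662²) = 6.16335 m.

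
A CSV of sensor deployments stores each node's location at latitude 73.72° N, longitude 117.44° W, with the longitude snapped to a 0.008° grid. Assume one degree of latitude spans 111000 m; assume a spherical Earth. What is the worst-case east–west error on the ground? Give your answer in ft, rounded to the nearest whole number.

408 ft

With a 0.008° grid the true value lies within half a step, ±0.008°/2 = ±0.004°, of the stored one.
At latitude 73.72° a degree of longitude spans 111000 m × cos 73.72° = 111000 × 0.2803 ≈ 31116.8 m.
Maximum E–W displacement: 0.004 × 31116.8 = 124.467 m.
In feet: 124.467 m ÷ 0.3048 ≈ 408.36 ft.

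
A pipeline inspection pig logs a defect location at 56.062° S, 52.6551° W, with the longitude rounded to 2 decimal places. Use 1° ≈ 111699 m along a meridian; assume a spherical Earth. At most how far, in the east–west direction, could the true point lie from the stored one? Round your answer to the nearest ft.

Rounding to 2 decimal places leaves the longitude within ±0.005° of the true value.
At latitude 56.062° a degree of longitude spans 111699 m × cos 56.062° = 111699 × 0.5583 ≈ 62361 m.
Maximum E–W displacement: 0.005 × 62361 = 311.805 m.
Converting: 311.805 m × 3.2808 ft/m ≈ 1023 ft.

1023 ft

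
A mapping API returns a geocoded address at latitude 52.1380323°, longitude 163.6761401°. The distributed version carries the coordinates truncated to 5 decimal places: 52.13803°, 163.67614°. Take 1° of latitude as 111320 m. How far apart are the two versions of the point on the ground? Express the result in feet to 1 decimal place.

0.8 feet

The latitude changed by +0.0000023° and the longitude by +0.0000001°.
North–south shift: 0.0000023 × 111320 = 0.256036 m.
East–west at this latitude: 0.0000001° × 111320 × cos 52.138° ≈ 0.0000001 × 68323.9 = 0.00683239 m.
Combined displacement = (0.256036² + 0.00683239²)^½ ≈ 0.256127 m.
Converting: 0.256127 m × 3.2808 ft/m ≈ 0.84031 ft.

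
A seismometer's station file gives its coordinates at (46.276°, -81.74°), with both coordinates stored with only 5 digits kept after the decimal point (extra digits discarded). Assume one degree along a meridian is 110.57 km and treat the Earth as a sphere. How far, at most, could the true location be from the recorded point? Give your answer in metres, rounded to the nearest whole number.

1 metres

Truncating at 5 decimal places can drop up to a full unit in the last place, so each coordinate may be off by as much as 1e-05°.
North–south component: 1e-05° × 110570 = 1.1057 m.
E–W at 46.276°: 1e-05° × 110570 × cos 46.276° = 1e-05 × 110570 × 0.6912 ≈ 0.764243 m.
The two errors are perpendicular, so the maximum displacement is √(1.1057² + 0.764243²) ≈ 1.34411 m.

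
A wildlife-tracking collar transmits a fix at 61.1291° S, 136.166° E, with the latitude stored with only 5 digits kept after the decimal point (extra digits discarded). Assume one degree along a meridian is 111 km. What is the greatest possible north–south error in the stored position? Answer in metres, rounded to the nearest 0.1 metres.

Truncating at 5 decimal places can drop up to a full unit in the last place, so the latitude may be off by as much as 1e-05°.
Along the meridian that is 1e-05° × 111000 m/° = 1.11 m.

1.1 metres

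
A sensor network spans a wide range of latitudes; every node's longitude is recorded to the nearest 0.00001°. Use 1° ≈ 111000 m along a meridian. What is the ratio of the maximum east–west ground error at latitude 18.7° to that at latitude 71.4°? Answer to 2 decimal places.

2.97

Rounding to 5 decimal places leaves the longitude within ±5e-06° of the true value.
Error at 18.7° = 5e-06° × 111000 × cos 18.7° ≈ 0.555 × 0.9472 = 0.5257 m.
Error at 71.4° = 5e-06° × 111000 × cos 71.4° ≈ 0.555 × 0.3190 = 0.17702 m.
The ratio reduces to cos 18.7° / cos 71.4° = 0.9472/0.3190 ≈ 2.9697.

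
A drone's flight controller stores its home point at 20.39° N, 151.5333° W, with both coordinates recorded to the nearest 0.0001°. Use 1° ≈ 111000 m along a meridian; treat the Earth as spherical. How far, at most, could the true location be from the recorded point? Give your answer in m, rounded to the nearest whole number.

8 m

Rounding to 4 decimal places leaves each coordinate within ±5e-05° of the true value.
Latitude error → 5e-05 × 111000 = 5.55 m along the meridian.
East–west component at 20.39°: 5e-05° × 111000 × cos 20.39° ≈ 5e-05 × 104045 ≈ 5.20225 m.
Worst case both components are at the extreme and orthogonal: √(5.55² + 5.20225²) ≈ 7.60697 m.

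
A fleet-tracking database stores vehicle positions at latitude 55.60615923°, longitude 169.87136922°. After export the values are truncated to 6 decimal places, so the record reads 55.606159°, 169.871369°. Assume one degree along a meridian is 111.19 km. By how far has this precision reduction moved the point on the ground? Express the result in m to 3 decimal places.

0.029 m

Δlat = 55.60615923 − 55.606159 = +0.00000023°; Δlon = 169.87136922 − 169.871369 = +0.00000022°.
N–S: 0.00000023° × 111190 m/° = 0.0255737 m.
East–west at this latitude: 0.00000022° × 111190 × cos 55.6062° ≈ 0.00000022 × 62808.8 = 0.0138179 m.
Combined displacement = (0.0255737² + 0.0138179²)^½ ≈ 0.029068 m.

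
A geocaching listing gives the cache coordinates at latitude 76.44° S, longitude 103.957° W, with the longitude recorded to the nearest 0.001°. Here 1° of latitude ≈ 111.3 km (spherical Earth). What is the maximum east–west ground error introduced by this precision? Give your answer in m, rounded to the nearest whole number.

Rounding to 3 decimal places leaves the longitude within ±0.0005° of the true value.
Parallels shrink by cos φ, so at 76.44° a degree of longitude is 111300 × 0.2345 ≈ 26095.8 m.
So at most 0.0005° × 26095.8 ≈ 13.0479 m east–west.

13 m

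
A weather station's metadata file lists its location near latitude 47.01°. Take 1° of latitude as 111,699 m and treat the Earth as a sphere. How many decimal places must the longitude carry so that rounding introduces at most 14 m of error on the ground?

4

At 47.01° one degree of longitude covers 111699 × cos 47.01° ≈ 111699 × 0.6819 ≈ 76164.3 m.
With N decimal places the half-ulp bound is 0.5·10⁻ᴺ°, or 0.5·10⁻ᴺ × 76164.3 m on the ground.
Setting 38082.1 × 10⁻ᴺ ≤ 14 gives 10ᴺ ≥ 2720, i.e. N ≥ 3.43.
N = 3 would give 38.1 m (too coarse); N = 4 gives 3.81 m ≤ 14 m.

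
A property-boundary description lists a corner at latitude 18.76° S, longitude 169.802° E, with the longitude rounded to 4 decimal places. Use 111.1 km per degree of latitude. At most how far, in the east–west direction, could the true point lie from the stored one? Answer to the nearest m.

Rounding to 4 decimal places leaves the longitude within ±5e-05° of the true value.
At latitude 18.76° a degree of longitude spans 111100 m × cos 18.76° = 111100 × 0.9469 ≈ 105198 m.
Maximum E–W displacement: 5e-05 × 105198 = 5.25989 m.

5 m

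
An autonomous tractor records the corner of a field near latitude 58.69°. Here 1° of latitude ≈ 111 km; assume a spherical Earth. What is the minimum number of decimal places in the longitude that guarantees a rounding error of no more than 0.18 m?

6 decimal places

At 58.69° one degree of longitude covers 111000 × cos 58.69° ≈ 111000 × 0.5197 ≈ 57683.2 m.
Rounding to N decimal places gives at most 0.5 × 10⁻ᴺ degrees of error, i.e. 0.5 × 10⁻ᴺ × 57683.2 m.
Setting 28841.6 × 10⁻ᴺ ≤ 0.18 gives 10ᴺ ≥ 1.602e+05, i.e. N ≥ 5.20.
So 6 decimal places suffice (0.0288 m); 5 would allow up to 0.288 m.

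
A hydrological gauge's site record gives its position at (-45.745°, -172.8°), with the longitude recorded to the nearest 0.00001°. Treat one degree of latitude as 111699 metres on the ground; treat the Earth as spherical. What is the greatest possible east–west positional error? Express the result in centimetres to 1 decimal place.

Rounding to 5 decimal places leaves the longitude within ±5e-06° of the true value.
One degree of longitude at 45.745° is 111699 × cos 45.745° ≈ 111699 × 0.6979 = 77949.5 m.
Maximum E–W displacement: 5e-06 × 77949.5 = 0.389747 m.
That is 0.389747 m = 38.975 cm.

39.0 centimetres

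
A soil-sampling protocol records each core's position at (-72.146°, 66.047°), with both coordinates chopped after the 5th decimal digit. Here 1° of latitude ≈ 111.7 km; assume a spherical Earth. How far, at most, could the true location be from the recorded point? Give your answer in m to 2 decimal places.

1.17 m

Truncating at 5 decimal places can drop up to a full unit in the last place, so each coordinate may be off by as much as 1e-05°.
North–south component: 1e-05° × 111700 = 1.117 m.
Longitude error → 1e-05 × 111700 × cos 72.146° = 1e-05 × 111700 × 0.3066 ≈ 0.342464 m.
Combining orthogonally: (1.117² + 0.342464²)^½ ≈ 1.16832 m.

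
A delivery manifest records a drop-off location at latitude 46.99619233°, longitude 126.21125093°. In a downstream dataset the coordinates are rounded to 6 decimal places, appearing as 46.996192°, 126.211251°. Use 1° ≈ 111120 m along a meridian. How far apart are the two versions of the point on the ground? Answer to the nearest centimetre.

4 centimetres

Δlat = 46.99619233 − 46.996192 = +0.00000033°; Δlon = 126.21125093 − 126.211251 = -0.00000007°.
N–S: 0.00000033° × 111120 m/° = 0.0366696 m.
East–west at this latitude: -0.00000007° × 111120 × cos 46.9962° ≈ -0.00000007 × 75789.1 = -0.00530523 m.
Combined displacement = (0.0366696² + 0.00530523²)^½ ≈ 0.0370514 m.
That is 0.0370514 m = 3.7051 cm.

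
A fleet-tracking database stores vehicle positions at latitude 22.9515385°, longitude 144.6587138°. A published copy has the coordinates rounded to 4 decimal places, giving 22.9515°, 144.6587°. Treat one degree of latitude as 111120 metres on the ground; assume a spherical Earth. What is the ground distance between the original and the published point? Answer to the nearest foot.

15 feet

Δlat = 22.9515385 − 22.9515 = +0.0000385°; Δlon = 144.6587138 − 144.6587 = +0.0000138°.
N–S: 0.0000385° × 111120 m/° = 4.27812 m.
East–west at this latitude: 0.0000138° × 111120 × cos 22.9515° ≈ 0.0000138 × 102323 = 1.41206 m.
Hypotenuse of the two orthogonal shifts: √(4.27812² + 1.41206²) = 4.50513 m.
In feet: 4.50513 m ÷ 0.3048 ≈ 14.781 ft.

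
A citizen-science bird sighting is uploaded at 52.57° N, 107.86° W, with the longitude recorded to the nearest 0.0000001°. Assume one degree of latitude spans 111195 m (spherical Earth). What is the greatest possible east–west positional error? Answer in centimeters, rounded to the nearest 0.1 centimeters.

Rounding to 7 decimal places leaves the longitude within ±5e-08° of the true value.
One degree of longitude at 52.57° is 111195 × cos 52.57° ≈ 111195 × 0.6078 = 67583.4 m.
East–west error: 5e-08° × 67583.4 m/° ≈ 0.00337917 m.
That is 0.00337917 m = 0.33792 cm.

0.3 centimeters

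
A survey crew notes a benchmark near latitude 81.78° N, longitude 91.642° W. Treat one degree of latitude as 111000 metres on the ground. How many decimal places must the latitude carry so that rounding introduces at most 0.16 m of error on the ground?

One degree of latitude covers 111000 m.
With N decimal places the half-ulp bound is 0.5·10⁻ᴺ°, or 0.5·10⁻ᴺ × 111000 m on the ground.
Need 0.5 × 111000 × 10⁻ᴺ ≤ 0.16 → 10⁻ᴺ ≤ 2.883e-06, so N ≥ 5.54.
So 6 decimal places suffice (0.0555 m); 5 would allow up to 0.555 m.

6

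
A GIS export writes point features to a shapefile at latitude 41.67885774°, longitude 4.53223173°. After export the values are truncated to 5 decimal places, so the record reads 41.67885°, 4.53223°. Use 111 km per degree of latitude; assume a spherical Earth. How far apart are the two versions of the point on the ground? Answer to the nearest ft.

The latitude changed by +0.00000774° and the longitude by +0.00000173°.
North–south shift: 0.00000774 × 111000 = 0.85914 m.
E–W at 41.6788°: 0.00000173° × 111000 × cos 41.6788° = 0.00000173 × 111000 × 0.7469 ≈ 0.143424 m.
Distance: √(0.85914² + 0.143424²) ≈ 0.871029 m.
Converting: 0.871029 m × 3.2808 ft/m ≈ 2.8577 ft.

3 ft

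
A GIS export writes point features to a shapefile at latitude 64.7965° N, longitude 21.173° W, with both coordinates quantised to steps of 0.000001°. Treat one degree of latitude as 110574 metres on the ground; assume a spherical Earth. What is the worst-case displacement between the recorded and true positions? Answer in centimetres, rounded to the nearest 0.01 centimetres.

6.01 centimetres

With a 0.000001° grid the true value lies within half a step, ±0.000001°/2 = ±5e-07°, of the stored one.
N–S: 5e-07° × 110574 m/° = 0.055287 m.
East–west component at 64.7965°: 5e-07° × 110574 × cos 64.7965° ≈ 5e-07 × 47086.2 ≈ 0.0235431 m.
Worst case both components are at the extreme and orthogonal: √(0.055287² + 0.0235431²) ≈ 0.060091 m.
That is 0.060091 m = 6.0091 cm.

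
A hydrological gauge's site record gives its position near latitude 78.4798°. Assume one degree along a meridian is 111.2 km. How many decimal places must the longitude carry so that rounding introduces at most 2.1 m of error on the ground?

4

At 78.4798° one degree of longitude covers 111200 × cos 78.4798° ≈ 111200 × 0.1997 ≈ 22208.1 m.
N decimal places → at most half a unit in the last place, 0.5 × 10⁻ᴺ° = 22208.1/2 × 10⁻ᴺ m.
Setting 11104.1 × 10⁻ᴺ ≤ 2.1 gives 10ᴺ ≥ 5288, i.e. N ≥ 3.72.
At 3 places the error can reach 11.1 m, but 4 places keeps it to 1.11 m.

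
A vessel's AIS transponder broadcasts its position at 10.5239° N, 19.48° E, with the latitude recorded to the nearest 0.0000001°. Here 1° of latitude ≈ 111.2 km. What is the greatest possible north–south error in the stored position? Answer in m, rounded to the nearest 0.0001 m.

Rounding to 7 decimal places leaves the latitude within ±5e-08° of the true value.
North–south distance: 5e-08° × 111200 m/° = 0.00556 m.

0.0056 m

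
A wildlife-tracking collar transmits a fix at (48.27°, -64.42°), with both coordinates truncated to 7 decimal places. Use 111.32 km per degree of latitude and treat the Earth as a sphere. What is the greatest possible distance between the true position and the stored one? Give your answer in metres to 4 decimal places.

0.0134 metres

Truncating at 7 decimal places can drop up to a full unit in the last place, so each coordinate may be off by as much as 1e-07°.
North–south component: 1e-07° × 111320 = 0.011132 m.
East–west component at 48.27°: 1e-07° × 111320 × cos 48.27° ≈ 1e-07 × 74097 ≈ 0.0074097 m.
Combining orthogonally: (0.011132² + 0.0074097²)^½ ≈ 0.0133725 m.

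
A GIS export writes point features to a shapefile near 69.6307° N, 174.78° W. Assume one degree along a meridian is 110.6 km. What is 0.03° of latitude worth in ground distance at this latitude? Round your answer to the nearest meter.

0.03° × 110600 m/° = 3318 m.

3318 meters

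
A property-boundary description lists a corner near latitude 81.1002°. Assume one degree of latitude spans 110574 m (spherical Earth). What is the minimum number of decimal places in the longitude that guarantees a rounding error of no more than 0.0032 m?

At 81.1002° one degree of longitude covers 110574 × cos 81.1002° ≈ 110574 × 0.1547 ≈ 17106.6 m.
With N decimal places the half-ulp bound is 0.5·10⁻ᴺ°, or 0.5·10⁻ᴺ × 17106.6 m on the ground.
Need 0.5 × 17106.6 × 10⁻ᴺ ≤ 0.0032 → 10⁻ᴺ ≤ 3.741e-07, so N ≥ 6.43.
At 6 places the error can reach 0.00855 m, but 7 places keeps it to 0.000855 m.

7 decimal places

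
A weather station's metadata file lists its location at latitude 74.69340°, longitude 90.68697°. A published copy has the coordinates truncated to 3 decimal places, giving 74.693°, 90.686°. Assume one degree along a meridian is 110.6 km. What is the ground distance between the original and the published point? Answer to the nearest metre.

Δlat = 74.69340 − 74.693 = +0.00040°; Δlon = 90.68697 − 90.686 = +0.00097°.
N–S: 0.00040° × 110600 m/° = 44.24 m.
East–west at this latitude: 0.00097° × 110600 × cos 74.693° ≈ 0.00097 × 29197.4 = 28.3215 m.
Combined displacement = (44.24² + 28.3215²)^½ ≈ 52.5289 m.

53 metres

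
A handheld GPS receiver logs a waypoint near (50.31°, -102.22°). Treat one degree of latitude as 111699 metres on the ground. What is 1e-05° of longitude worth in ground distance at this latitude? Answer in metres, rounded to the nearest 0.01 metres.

One degree of longitude here spans 111699 × cos 50.31° = 111699 × 0.6386 ≈ 71334.7 m; 1e-05° of that is 0.713347 m.

0.71 metres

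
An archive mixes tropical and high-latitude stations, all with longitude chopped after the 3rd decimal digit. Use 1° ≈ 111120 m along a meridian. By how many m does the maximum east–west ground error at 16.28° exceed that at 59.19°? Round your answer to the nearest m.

Truncating at 3 decimal places can drop up to a full unit in the last place, so the longitude may be off by as much as 0.001°.
Error at 16.28° = 0.001° × 111120 × cos 16.28° ≈ 111.12 × 0.9599 = 106.66 m.
Error at 59.19° = 0.001° × 111120 × cos 59.19° ≈ 111.12 × 0.5122 = 56.915 m.
Difference: 106.66 − 56.915 = 49.75 m.

50 m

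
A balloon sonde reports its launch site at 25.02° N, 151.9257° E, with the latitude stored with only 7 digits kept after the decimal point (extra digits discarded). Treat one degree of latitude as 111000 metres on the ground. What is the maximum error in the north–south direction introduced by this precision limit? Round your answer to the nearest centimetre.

1 centimetres

Truncating at 7 decimal places can drop up to a full unit in the last place, so the latitude may be off by as much as 1e-07°.
North–south distance: 1e-07° × 111000 m/° = 0.0111 m.
That is 0.0111 m = 1.11 cm.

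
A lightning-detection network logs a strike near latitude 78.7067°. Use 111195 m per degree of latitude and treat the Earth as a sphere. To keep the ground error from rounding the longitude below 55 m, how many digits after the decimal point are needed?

3

At 78.7067° one degree of longitude covers 111195 × cos 78.7067° ≈ 111195 × 0.1958 ≈ 21775.5 m.
N decimal places → at most half a unit in the last place, 0.5 × 10⁻ᴺ° = 21775.5/2 × 10⁻ᴺ m.
Setting 10887.7 × 10⁻ᴺ ≤ 55 gives 10ᴺ ≥ 198, i.e. N ≥ 2.30.
N = 2 would give 109 m (too coarse); N = 3 gives 10.9 m ≤ 55 m.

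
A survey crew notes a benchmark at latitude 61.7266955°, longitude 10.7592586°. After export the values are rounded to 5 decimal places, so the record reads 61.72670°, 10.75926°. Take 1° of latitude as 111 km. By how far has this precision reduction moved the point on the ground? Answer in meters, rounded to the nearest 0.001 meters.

The latitude changed by -0.0000045° and the longitude by -0.0000014°.
N–S: -0.0000045° × 111000 m/° = -0.4995 m.
E–W at 61.7267°: -0.0000014° × 111000 × cos 61.7267° = -0.0000014 × 111000 × 0.4737 ≈ -0.0736095 m.
Distance: √(0.4995² + 0.0736095²) ≈ 0.504895 m.

0.505 meters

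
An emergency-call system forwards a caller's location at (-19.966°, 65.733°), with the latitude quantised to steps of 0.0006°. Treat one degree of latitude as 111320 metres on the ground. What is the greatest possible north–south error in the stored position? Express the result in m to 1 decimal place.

With a 0.0006° grid the true value lies within half a step, ±0.0006°/2 = ±0.0003°, of the stored one.
Along the meridian that is 0.0003° × 111320 m/° = 33.396 m.

33.4 m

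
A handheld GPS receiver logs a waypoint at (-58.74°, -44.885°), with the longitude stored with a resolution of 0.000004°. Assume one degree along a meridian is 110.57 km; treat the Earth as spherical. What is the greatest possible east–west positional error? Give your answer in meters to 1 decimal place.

0.1 meters

With a 0.000004° grid the true value lies within half a step, ±0.000004°/2 = ±2e-06°, of the stored one.
One degree of longitude at 58.74° is 110570 × cos 58.74° ≈ 110570 × 0.5189 = 57377.3 m.
So at most 2e-06° × 57377.3 ≈ 0.114755 m east–west.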